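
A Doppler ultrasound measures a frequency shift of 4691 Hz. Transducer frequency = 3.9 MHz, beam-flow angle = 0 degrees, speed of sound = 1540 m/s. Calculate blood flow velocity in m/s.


v = fd * c / (2 * f0 * cos(theta))
v = 4691 * 1540 / (2 * 3.9000e+06 * cos(0))
v = 0.9262 m/s


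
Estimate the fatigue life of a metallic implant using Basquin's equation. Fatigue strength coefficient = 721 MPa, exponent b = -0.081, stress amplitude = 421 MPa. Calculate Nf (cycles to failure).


sigma_a = sigma_f' * (2Nf)^b
2Nf = (sigma_a/sigma_f')^(1/b)
2Nf = (421/721)^(1/-0.081)
2Nf = 766.66745
Nf = 383.3


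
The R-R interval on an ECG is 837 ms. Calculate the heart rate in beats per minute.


HR = 60 / RR_interval(s)
RR = 837 ms = 0.837 s
HR = 60 / 0.837 = 71.68 bpm


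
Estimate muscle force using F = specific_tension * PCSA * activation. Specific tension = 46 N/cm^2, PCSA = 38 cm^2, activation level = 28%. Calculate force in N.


F = sigma * PCSA * activation
F = 46 * 38 * 0.28
F = 489.4 N


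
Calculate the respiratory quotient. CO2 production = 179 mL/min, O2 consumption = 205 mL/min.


RQ = VCO2 / VO2
RQ = 179 / 205
RQ = 0.8732


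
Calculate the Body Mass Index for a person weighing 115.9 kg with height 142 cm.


BMI = weight / height^2
height = 142 cm = 1.42 m
BMI = 115.9 / 1.42^2
BMI = 57.48 kg/m^2


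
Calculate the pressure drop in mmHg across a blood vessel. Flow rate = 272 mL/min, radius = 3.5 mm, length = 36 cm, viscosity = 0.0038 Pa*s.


dP = 8*mu*L*Q / (pi*r^4)
Q = 272 mL/min = 4.53333e-06 m^3/s
dP = 105.238 Pa = 105.238 / 133.322 mmHg = 0.7894 mmHg


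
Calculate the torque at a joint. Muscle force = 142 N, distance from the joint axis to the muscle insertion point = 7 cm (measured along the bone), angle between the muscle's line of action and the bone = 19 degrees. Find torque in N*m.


Torque = F * d * sin(theta)   (moment arm = d*sin(theta))
d = 7 cm = 0.07 m
Torque = 142 * 0.07 * sin(19)
Torque = 3.236 N*m


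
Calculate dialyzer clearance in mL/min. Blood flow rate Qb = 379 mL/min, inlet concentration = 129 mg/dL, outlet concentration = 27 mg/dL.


K = Qb * (Cb_in - Cb_out) / Cb_in
K = 379 * (129 - 27) / 129
K = 299.7 mL/min


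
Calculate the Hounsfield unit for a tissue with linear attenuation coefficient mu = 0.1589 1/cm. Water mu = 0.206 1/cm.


HU = ((mu_tissue - mu_water) / mu_water) * 1000
HU = ((0.1589 - 0.206) / 0.206) * 1000
HU = -228.6


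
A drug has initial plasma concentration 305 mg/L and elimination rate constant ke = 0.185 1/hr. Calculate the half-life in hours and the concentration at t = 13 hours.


t_half = ln(2) / ke = 0.693147 / 0.185 = 3.747 hr
C(t) = C0 * exp(-ke*t) = 305 * exp(-0.185*13)
C(13) = 27.53 mg/L


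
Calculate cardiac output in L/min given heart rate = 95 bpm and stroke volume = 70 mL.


CO = HR * SV
CO = 95 * 70 / 1000
CO = 6.65 L/min


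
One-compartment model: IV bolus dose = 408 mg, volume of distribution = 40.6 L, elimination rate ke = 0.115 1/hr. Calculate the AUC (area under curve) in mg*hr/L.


C0 = Dose/Vd = 408/40.6 = 10.0493 mg/L
AUC = C0/ke = 10.0493/0.115
AUC = 87.39 mg*hr/L


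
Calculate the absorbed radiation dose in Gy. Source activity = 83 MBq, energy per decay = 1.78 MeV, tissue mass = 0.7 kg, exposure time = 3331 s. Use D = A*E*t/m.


A = 83 MBq = 8.3000e+07 Bq
E = 1.78 MeV = 2.85156e-13 J
D = A*E*t/m = 8.3000e+07*2.85156e-13*3331/0.7
D = 0.1126 Gy


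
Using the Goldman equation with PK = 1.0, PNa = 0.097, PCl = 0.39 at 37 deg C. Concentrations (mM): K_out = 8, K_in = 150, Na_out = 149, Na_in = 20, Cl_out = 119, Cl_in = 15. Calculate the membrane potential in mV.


Vm = (RT/F)*ln((PK*Ko + PNa*Nao + PCl*Cli)/(PK*Ki + PNa*Nai + PCl*Clo))
Numer = 28.303, Denom = 198.35
Vm = -52.04 mV


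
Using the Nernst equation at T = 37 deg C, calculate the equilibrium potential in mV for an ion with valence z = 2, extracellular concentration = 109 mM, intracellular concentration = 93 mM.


E = (RT/(zF)) * ln(C_out/C_in)
T = 37 + 273.15 = 310.15 K
E = (8.314 * 310.15 / (2 * 96485)) * ln(109/93)
E = 2.121 mV


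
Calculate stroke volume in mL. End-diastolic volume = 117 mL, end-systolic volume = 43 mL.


SV = EDV - ESV
SV = 117 - 43
SV = 74 mL


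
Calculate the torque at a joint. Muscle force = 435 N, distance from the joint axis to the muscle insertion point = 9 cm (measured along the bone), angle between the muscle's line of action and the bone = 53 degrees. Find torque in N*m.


Torque = F * d * sin(theta)   (moment arm = d*sin(theta))
d = 9 cm = 0.09 m
Torque = 435 * 0.09 * sin(53)
Torque = 31.27 N*m


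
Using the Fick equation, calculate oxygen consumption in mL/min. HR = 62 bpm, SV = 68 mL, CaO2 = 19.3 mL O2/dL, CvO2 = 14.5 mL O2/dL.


CO = HR*SV = 62*68/1000 = 4.216 L/min
a-v O2 diff = 19.3 - 14.5 = 4.8 mL/dL
VO2 = CO * (CaO2-CvO2) * 10 dL/L
VO2 = 4.216 * 4.8 * 10
VO2 = 202.4 mL/min


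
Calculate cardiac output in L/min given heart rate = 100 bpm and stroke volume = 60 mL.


CO = HR * SV
CO = 100 * 60 / 1000
CO = 6 L/min


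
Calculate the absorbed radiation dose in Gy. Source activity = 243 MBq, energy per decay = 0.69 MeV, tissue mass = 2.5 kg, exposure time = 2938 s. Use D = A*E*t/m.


A = 243 MBq = 2.4300e+08 Bq
E = 0.69 MeV = 1.10538e-13 J
D = A*E*t/m = 2.4300e+08*1.10538e-13*2938/2.5
D = 0.03157 Gy


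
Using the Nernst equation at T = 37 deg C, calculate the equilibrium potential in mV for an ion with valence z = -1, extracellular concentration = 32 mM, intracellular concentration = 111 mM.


E = (RT/(zF)) * ln(C_out/C_in)
T = 37 + 273.15 = 310.15 K
E = (8.314 * 310.15 / (-1 * 96485)) * ln(32/111)
E = 33.24 mV


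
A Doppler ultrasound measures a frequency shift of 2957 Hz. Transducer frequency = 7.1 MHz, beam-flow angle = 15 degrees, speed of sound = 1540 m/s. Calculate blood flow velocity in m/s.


v = fd * c / (2 * f0 * cos(theta))
v = 2957 * 1540 / (2 * 7.1000e+06 * cos(15))
v = 0.332 m/s


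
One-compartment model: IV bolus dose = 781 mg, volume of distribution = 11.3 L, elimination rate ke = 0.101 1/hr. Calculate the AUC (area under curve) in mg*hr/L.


C0 = Dose/Vd = 781/11.3 = 69.115 mg/L
AUC = C0/ke = 69.115/0.101
AUC = 684.3 mg*hr/L


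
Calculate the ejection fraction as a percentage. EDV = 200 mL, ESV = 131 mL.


SV = EDV - ESV = 200 - 131 = 69 mL
EF = SV/EDV * 100 = 69/200 * 100
EF = 34.5%


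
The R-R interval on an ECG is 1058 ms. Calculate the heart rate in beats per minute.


HR = 60 / RR_interval(s)
RR = 1058 ms = 1.058 s
HR = 60 / 1.058 = 56.71 bpm


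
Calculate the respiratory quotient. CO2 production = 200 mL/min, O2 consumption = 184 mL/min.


RQ = VCO2 / VO2
RQ = 200 / 184
RQ = 1.087


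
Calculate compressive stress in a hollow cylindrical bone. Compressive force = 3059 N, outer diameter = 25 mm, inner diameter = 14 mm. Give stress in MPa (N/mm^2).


A = pi*(r_o^2 - r_i^2)
r_o = 12.5 mm, r_i = 7 mm
A = 336.936 mm^2
sigma = F/A = 3059 / 336.936
sigma = 9.079 MPa


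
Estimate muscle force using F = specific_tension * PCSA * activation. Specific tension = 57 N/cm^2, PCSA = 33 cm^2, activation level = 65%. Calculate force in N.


F = sigma * PCSA * activation
F = 57 * 33 * 0.65
F = 1223 N


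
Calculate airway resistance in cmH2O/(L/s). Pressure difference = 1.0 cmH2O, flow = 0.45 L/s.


R = dP / flow
R = 1.0 / 0.45
R = 2.222 cmH2O/(L/s)


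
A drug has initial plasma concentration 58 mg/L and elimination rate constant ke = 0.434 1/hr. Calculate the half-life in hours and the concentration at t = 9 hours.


t_half = ln(2) / ke = 0.693147 / 0.434 = 1.597 hr
C(t) = C0 * exp(-ke*t) = 58 * exp(-0.434*9)
C(9) = 1.167 mg/L


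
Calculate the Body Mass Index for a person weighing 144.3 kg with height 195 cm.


BMI = weight / height^2
height = 195 cm = 1.95 m
BMI = 144.3 / 1.95^2
BMI = 37.95 kg/m^2


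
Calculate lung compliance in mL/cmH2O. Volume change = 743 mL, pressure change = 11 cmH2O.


C = dV / dP
C = 743 / 11
C = 67.55 mL/cmH2O


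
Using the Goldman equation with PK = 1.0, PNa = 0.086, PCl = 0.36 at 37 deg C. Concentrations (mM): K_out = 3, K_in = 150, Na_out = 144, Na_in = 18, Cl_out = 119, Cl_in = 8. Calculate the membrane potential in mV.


Vm = (RT/F)*ln((PK*Ko + PNa*Nao + PCl*Cli)/(PK*Ki + PNa*Nai + PCl*Clo))
Numer = 18.264, Denom = 194.388
Vm = -63.2 mV


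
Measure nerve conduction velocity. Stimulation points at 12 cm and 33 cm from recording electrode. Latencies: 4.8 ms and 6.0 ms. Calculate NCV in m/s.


Distance = (33 - 12) / 100 = 0.21 m
dt = (6.0 - 4.8) / 1000 = 0.0012 s
NCV = dist / dt = 175 m/s


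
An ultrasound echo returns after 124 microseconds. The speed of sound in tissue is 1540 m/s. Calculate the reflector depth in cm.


depth = c * t / 2
t = 124 us = 1.2400e-04 s
depth = 1540 * 1.2400e-04 / 2
depth = 0.09548 m = 9.548 cm


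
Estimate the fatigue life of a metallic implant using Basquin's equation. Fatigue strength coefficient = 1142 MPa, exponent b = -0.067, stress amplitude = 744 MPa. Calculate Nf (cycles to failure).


sigma_a = sigma_f' * (2Nf)^b
2Nf = (sigma_a/sigma_f')^(1/b)
2Nf = (744/1142)^(1/-0.067)
2Nf = 599.1147
Nf = 299.6


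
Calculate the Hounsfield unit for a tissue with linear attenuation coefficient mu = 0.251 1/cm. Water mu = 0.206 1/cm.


HU = ((mu_tissue - mu_water) / mu_water) * 1000
HU = ((0.251 - 0.206) / 0.206) * 1000
HU = 218.4


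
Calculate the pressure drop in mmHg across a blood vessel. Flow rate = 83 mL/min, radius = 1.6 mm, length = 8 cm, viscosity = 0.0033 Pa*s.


dP = 8*mu*L*Q / (pi*r^4)
Q = 83 mL/min = 1.38333e-06 m^3/s
dP = 141.902 Pa = 141.902 / 133.322 mmHg = 1.064 mmHg


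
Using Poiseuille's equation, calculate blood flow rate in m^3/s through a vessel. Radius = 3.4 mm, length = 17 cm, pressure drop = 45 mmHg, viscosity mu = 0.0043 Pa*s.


Q = pi*r^4*dP / (8*mu*L)
r = 0.0034 m, L = 0.17 m
dP = 45 mmHg = 5999.49 Pa
Q = 4.3070e-04 m^3/s


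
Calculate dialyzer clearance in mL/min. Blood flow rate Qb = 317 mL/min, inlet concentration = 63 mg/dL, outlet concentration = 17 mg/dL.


K = Qb * (Cb_in - Cb_out) / Cb_in
K = 317 * (63 - 17) / 63
K = 231.5 mL/min


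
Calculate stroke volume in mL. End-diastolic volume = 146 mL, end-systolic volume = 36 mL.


SV = EDV - ESV
SV = 146 - 36
SV = 110 mL


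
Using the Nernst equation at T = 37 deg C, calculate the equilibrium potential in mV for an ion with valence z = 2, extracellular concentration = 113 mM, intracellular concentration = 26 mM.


E = (RT/(zF)) * ln(C_out/C_in)
T = 37 + 273.15 = 310.15 K
E = (8.314 * 310.15 / (2 * 96485)) * ln(113/26)
E = 19.63 mV


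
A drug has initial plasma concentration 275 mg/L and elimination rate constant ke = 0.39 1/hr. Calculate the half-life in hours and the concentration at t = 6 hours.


t_half = ln(2) / ke = 0.693147 / 0.39 = 1.777 hr
C(t) = C0 * exp(-ke*t) = 275 * exp(-0.39*6)
C(6) = 26.49 mg/L


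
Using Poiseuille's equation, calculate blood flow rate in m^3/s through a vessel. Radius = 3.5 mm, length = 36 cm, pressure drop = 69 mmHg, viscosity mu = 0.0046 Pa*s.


Q = pi*r^4*dP / (8*mu*L)
r = 0.0035 m, L = 0.36 m
dP = 69 mmHg = 9199.218 Pa
Q = 3.2736e-04 m^3/s


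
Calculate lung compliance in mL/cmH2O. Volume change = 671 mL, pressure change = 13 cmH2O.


C = dV / dP
C = 671 / 13
C = 51.62 mL/cmH2O


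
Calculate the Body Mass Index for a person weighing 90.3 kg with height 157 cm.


BMI = weight / height^2
height = 157 cm = 1.57 m
BMI = 90.3 / 1.57^2
BMI = 36.63 kg/m^2


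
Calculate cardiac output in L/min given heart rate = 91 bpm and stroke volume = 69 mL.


CO = HR * SV
CO = 91 * 69 / 1000
CO = 6.279 L/min


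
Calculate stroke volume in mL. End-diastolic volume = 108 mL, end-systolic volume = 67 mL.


SV = EDV - ESV
SV = 108 - 67
SV = 41 mL


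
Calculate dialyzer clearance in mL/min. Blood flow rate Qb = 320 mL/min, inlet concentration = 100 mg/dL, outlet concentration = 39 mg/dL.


K = Qb * (Cb_in - Cb_out) / Cb_in
K = 320 * (100 - 39) / 100
K = 195.2 mL/min


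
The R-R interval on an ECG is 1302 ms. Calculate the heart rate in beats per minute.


HR = 60 / RR_interval(s)
RR = 1302 ms = 1.302 s
HR = 60 / 1.302 = 46.08 bpm


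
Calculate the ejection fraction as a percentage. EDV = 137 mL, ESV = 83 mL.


SV = EDV - ESV = 137 - 83 = 54 mL
EF = SV/EDV * 100 = 54/137 * 100
EF = 39.42%


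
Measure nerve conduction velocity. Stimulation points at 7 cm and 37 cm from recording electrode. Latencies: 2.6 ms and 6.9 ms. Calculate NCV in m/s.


Distance = (37 - 7) / 100 = 0.3 m
dt = (6.9 - 2.6) / 1000 = 0.0043 s
NCV = dist / dt = 69.77 m/s


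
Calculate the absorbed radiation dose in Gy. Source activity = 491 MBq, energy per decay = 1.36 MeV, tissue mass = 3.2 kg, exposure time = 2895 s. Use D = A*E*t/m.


A = 491 MBq = 4.9100e+08 Bq
E = 1.36 MeV = 2.17872e-13 J
D = A*E*t/m = 4.9100e+08*2.17872e-13*2895/3.2
D = 0.09678 Gy


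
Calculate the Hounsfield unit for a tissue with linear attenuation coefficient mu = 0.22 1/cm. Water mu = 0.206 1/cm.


HU = ((mu_tissue - mu_water) / mu_water) * 1000
HU = ((0.22 - 0.206) / 0.206) * 1000
HU = 67.96


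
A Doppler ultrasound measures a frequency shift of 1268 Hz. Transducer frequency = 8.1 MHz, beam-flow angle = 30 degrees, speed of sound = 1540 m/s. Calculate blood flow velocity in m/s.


v = fd * c / (2 * f0 * cos(theta))
v = 1268 * 1540 / (2 * 8.1000e+06 * cos(30))
v = 0.1392 m/s


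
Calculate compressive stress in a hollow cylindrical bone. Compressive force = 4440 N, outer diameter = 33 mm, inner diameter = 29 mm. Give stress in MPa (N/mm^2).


A = pi*(r_o^2 - r_i^2)
r_o = 16.5 mm, r_i = 14.5 mm
A = 194.779 mm^2
sigma = F/A = 4440 / 194.779
sigma = 22.8 MPa


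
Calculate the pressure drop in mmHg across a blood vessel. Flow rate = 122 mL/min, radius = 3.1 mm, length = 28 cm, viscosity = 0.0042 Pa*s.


dP = 8*mu*L*Q / (pi*r^4)
Q = 122 mL/min = 2.03333e-06 m^3/s
dP = 65.9339 Pa = 65.9339 / 133.322 mmHg = 0.4945 mmHg


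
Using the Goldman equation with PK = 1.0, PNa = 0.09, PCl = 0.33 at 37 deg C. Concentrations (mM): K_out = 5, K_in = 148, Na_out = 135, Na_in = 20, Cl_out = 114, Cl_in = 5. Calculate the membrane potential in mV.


Vm = (RT/F)*ln((PK*Ko + PNa*Nao + PCl*Cli)/(PK*Ki + PNa*Nai + PCl*Clo))
Numer = 18.8, Denom = 187.42
Vm = -61.45 mV


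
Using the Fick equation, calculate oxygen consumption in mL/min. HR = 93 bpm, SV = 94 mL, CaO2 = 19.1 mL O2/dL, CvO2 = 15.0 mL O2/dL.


CO = HR*SV = 93*94/1000 = 8.742 L/min
a-v O2 diff = 19.1 - 15.0 = 4.1 mL/dL
VO2 = CO * (CaO2-CvO2) * 10 dL/L
VO2 = 8.742 * 4.1 * 10
VO2 = 358.4 mL/min


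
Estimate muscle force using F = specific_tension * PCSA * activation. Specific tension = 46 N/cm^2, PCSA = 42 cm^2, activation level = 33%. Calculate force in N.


F = sigma * PCSA * activation
F = 46 * 42 * 0.33
F = 637.6 N


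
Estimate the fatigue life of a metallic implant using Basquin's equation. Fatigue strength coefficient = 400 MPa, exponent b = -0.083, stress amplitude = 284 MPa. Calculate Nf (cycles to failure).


sigma_a = sigma_f' * (2Nf)^b
2Nf = (sigma_a/sigma_f')^(1/b)
2Nf = (284/400)^(1/-0.083)
2Nf = 61.95382
Nf = 30.98


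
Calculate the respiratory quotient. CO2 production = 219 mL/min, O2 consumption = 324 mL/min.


RQ = VCO2 / VO2
RQ = 219 / 324
RQ = 0.6759


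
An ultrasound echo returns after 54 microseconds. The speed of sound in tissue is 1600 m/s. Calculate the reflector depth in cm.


depth = c * t / 2
t = 54 us = 5.4000e-05 s
depth = 1600 * 5.4000e-05 / 2
depth = 0.0432 m = 4.32 cm


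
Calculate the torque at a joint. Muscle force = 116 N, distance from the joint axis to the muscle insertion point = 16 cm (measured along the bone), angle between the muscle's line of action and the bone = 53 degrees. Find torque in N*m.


Torque = F * d * sin(theta)   (moment arm = d*sin(theta))
d = 16 cm = 0.16 m
Torque = 116 * 0.16 * sin(53)
Torque = 14.82 N*m


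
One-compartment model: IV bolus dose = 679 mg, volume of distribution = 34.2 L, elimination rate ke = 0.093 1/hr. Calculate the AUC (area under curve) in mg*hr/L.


C0 = Dose/Vd = 679/34.2 = 19.8538 mg/L
AUC = C0/ke = 19.8538/0.093
AUC = 213.5 mg*hr/L


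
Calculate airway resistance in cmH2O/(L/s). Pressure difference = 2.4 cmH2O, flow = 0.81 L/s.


R = dP / flow
R = 2.4 / 0.81
R = 2.963 cmH2O/(L/s)


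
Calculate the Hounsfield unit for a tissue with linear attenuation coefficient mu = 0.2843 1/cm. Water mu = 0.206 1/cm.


HU = ((mu_tissue - mu_water) / mu_water) * 1000
HU = ((0.2843 - 0.206) / 0.206) * 1000
HU = 380.1


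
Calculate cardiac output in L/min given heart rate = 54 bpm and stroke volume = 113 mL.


CO = HR * SV
CO = 54 * 113 / 1000
CO = 6.102 L/min


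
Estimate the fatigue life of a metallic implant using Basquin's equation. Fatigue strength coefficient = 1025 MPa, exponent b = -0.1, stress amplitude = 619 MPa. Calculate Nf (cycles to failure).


sigma_a = sigma_f' * (2Nf)^b
2Nf = (sigma_a/sigma_f')^(1/b)
2Nf = (619/1025)^(1/-0.1)
2Nf = 155.00017
Nf = 77.5


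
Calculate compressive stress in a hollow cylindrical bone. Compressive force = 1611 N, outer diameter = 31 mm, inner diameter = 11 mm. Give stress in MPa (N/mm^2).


A = pi*(r_o^2 - r_i^2)
r_o = 15.5 mm, r_i = 5.5 mm
A = 659.734 mm^2
sigma = F/A = 1611 / 659.734
sigma = 2.442 MPa


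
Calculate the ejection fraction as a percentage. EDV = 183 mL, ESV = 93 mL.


SV = EDV - ESV = 183 - 93 = 90 mL
EF = SV/EDV * 100 = 90/183 * 100
EF = 49.18%


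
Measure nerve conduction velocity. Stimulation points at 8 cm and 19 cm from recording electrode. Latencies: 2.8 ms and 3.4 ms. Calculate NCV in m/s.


Distance = (19 - 8) / 100 = 0.11 m
dt = (3.4 - 2.8) / 1000 = 6.0000e-04 s
NCV = dist / dt = 183.3 m/s


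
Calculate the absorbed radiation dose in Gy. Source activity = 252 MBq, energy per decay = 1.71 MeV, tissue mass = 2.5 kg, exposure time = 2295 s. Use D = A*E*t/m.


A = 252 MBq = 2.5200e+08 Bq
E = 1.71 MeV = 2.73942e-13 J
D = A*E*t/m = 2.5200e+08*2.73942e-13*2295/2.5
D = 0.06337 Gy


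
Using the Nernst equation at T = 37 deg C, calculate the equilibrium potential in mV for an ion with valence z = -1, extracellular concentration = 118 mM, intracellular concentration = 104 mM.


E = (RT/(zF)) * ln(C_out/C_in)
T = 37 + 273.15 = 310.15 K
E = (8.314 * 310.15 / (-1 * 96485)) * ln(118/104)
E = -3.375 mV


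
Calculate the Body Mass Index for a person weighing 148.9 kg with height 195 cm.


BMI = weight / height^2
height = 195 cm = 1.95 m
BMI = 148.9 / 1.95^2
BMI = 39.16 kg/m^2


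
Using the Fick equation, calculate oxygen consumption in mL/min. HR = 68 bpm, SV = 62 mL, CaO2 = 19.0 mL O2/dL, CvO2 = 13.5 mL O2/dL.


CO = HR*SV = 68*62/1000 = 4.216 L/min
a-v O2 diff = 19.0 - 13.5 = 5.5 mL/dL
VO2 = CO * (CaO2-CvO2) * 10 dL/L
VO2 = 4.216 * 5.5 * 10
VO2 = 231.9 mL/min


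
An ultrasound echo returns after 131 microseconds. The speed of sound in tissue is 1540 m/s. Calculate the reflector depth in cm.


depth = c * t / 2
t = 131 us = 1.3100e-04 s
depth = 1540 * 1.3100e-04 / 2
depth = 0.10087 m = 10.087 cm


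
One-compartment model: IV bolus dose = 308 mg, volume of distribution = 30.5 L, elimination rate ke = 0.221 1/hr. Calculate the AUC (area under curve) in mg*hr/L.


C0 = Dose/Vd = 308/30.5 = 10.0984 mg/L
AUC = C0/ke = 10.0984/0.221
AUC = 45.69 mg*hr/L


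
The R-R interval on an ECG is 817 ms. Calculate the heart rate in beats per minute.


HR = 60 / RR_interval(s)
RR = 817 ms = 0.817 s
HR = 60 / 0.817 = 73.44 bpm


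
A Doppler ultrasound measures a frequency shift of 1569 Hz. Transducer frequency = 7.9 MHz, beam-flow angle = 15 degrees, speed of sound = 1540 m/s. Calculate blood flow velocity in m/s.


v = fd * c / (2 * f0 * cos(theta))
v = 1569 * 1540 / (2 * 7.9000e+06 * cos(15))
v = 0.1583 m/s


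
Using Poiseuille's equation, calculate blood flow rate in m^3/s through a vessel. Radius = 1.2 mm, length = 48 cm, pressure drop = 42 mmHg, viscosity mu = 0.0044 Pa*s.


Q = pi*r^4*dP / (8*mu*L)
r = 0.0012 m, L = 0.48 m
dP = 42 mmHg = 5599.524 Pa
Q = 2.1589e-06 m^3/s


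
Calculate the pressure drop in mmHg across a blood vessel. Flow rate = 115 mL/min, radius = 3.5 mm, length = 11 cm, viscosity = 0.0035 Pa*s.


dP = 8*mu*L*Q / (pi*r^4)
Q = 115 mL/min = 1.91667e-06 m^3/s
dP = 12.5221 Pa = 12.5221 / 133.322 mmHg = 0.09392 mmHg


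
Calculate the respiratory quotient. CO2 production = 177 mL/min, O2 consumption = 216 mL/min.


RQ = VCO2 / VO2
RQ = 177 / 216
RQ = 0.8194


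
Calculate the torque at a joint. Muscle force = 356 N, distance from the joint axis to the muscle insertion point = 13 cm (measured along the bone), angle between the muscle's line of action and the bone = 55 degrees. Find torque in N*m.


Torque = F * d * sin(theta)   (moment arm = d*sin(theta))
d = 13 cm = 0.13 m
Torque = 356 * 0.13 * sin(55)
Torque = 37.91 N*m


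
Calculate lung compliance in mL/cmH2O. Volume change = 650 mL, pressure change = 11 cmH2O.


C = dV / dP
C = 650 / 11
C = 59.09 mL/cmH2O


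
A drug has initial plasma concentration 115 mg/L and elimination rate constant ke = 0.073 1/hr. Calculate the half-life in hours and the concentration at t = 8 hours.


t_half = ln(2) / ke = 0.693147 / 0.073 = 9.495 hr
C(t) = C0 * exp(-ke*t) = 115 * exp(-0.073*8)
C(8) = 64.13 mg/L


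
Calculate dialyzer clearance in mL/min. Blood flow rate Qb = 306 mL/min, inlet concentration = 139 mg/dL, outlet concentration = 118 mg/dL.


K = Qb * (Cb_in - Cb_out) / Cb_in
K = 306 * (139 - 118) / 139
K = 46.23 mL/min


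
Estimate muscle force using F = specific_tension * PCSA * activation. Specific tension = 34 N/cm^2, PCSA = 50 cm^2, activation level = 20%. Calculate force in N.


F = sigma * PCSA * activation
F = 34 * 50 * 0.2
F = 340 N


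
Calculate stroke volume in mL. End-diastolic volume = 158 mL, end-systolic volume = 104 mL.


SV = EDV - ESV
SV = 158 - 104
SV = 54 mL


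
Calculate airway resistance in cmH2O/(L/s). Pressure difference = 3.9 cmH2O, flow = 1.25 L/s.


R = dP / flow
R = 3.9 / 1.25
R = 3.12 cmH2O/(L/s)


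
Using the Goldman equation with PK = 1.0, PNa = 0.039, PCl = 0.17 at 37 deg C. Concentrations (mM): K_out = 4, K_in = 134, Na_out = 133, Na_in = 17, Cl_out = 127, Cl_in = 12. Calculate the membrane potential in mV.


Vm = (RT/F)*ln((PK*Ko + PNa*Nao + PCl*Cli)/(PK*Ki + PNa*Nai + PCl*Clo))
Numer = 11.227, Denom = 156.253
Vm = -70.37 mV


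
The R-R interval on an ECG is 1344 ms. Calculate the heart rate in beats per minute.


HR = 60 / RR_interval(s)
RR = 1344 ms = 1.344 s
HR = 60 / 1.344 = 44.64 bpm


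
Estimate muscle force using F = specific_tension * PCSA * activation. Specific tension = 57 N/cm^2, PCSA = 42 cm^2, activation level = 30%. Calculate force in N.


F = sigma * PCSA * activation
F = 57 * 42 * 0.3
F = 718.2 N


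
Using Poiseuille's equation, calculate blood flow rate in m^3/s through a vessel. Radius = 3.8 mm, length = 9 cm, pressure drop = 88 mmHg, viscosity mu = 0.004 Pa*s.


Q = pi*r^4*dP / (8*mu*L)
r = 0.0038 m, L = 0.09 m
dP = 88 mmHg = 11732.336 Pa
Q = 0.002669 m^3/s


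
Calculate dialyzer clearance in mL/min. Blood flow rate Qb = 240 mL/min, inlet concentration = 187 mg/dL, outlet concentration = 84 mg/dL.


K = Qb * (Cb_in - Cb_out) / Cb_in
K = 240 * (187 - 84) / 187
K = 132.2 mL/min


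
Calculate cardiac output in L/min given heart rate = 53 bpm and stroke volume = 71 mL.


CO = HR * SV
CO = 53 * 71 / 1000
CO = 3.763 L/min


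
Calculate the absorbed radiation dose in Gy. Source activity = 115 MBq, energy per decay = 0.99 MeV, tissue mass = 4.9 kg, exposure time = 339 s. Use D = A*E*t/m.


A = 115 MBq = 1.1500e+08 Bq
E = 0.99 MeV = 1.58598e-13 J
D = A*E*t/m = 1.1500e+08*1.58598e-13*339/4.9
D = 0.001262 Gy


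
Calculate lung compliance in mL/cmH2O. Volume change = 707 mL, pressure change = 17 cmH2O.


C = dV / dP
C = 707 / 17
C = 41.59 mL/cmH2O


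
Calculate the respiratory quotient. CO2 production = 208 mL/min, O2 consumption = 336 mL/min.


RQ = VCO2 / VO2
RQ = 208 / 336
RQ = 0.619


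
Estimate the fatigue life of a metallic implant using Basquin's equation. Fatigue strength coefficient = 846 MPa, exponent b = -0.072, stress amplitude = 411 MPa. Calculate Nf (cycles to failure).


sigma_a = sigma_f' * (2Nf)^b
2Nf = (sigma_a/sigma_f')^(1/b)
2Nf = (411/846)^(1/-0.072)
2Nf = 22623.671
Nf = 1.131e+04


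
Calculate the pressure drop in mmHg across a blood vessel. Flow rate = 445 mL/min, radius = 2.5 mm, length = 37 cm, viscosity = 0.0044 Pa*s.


dP = 8*mu*L*Q / (pi*r^4)
Q = 445 mL/min = 7.41667e-06 m^3/s
dP = 787.125 Pa = 787.125 / 133.322 mmHg = 5.904 mmHg


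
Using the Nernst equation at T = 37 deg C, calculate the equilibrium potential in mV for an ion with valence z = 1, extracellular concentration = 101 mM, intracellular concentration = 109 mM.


E = (RT/(zF)) * ln(C_out/C_in)
T = 37 + 273.15 = 310.15 K
E = (8.314 * 310.15 / (1 * 96485)) * ln(101/109)
E = -2.037 mV


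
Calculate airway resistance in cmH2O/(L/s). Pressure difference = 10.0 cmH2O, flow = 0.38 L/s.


R = dP / flow
R = 10.0 / 0.38
R = 26.32 cmH2O/(L/s)


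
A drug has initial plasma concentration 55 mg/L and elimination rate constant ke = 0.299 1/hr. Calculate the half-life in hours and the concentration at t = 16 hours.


t_half = ln(2) / ke = 0.693147 / 0.299 = 2.318 hr
C(t) = C0 * exp(-ke*t) = 55 * exp(-0.299*16)
C(16) = 0.4599 mg/L


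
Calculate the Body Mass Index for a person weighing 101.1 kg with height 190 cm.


BMI = weight / height^2
height = 190 cm = 1.9 m
BMI = 101.1 / 1.9^2
BMI = 28.01 kg/m^2


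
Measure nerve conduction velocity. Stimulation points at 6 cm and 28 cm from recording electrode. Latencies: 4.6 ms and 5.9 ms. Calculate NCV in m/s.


Distance = (28 - 6) / 100 = 0.22 m
dt = (5.9 - 4.6) / 1000 = 0.0013 s
NCV = dist / dt = 169.2 m/s


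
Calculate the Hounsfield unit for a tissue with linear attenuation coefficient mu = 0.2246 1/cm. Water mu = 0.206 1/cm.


HU = ((mu_tissue - mu_water) / mu_water) * 1000
HU = ((0.2246 - 0.206) / 0.206) * 1000
HU = 90.29


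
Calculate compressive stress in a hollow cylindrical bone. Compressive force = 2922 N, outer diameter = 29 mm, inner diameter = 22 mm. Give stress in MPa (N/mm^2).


A = pi*(r_o^2 - r_i^2)
r_o = 14.5 mm, r_i = 11 mm
A = 280.387 mm^2
sigma = F/A = 2922 / 280.387
sigma = 10.42 MPa


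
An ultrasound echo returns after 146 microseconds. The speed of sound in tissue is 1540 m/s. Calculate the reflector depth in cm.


depth = c * t / 2
t = 146 us = 1.4600e-04 s
depth = 1540 * 1.4600e-04 / 2
depth = 0.11242 m = 11.242 cm


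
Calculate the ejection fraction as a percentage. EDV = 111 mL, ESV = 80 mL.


SV = EDV - ESV = 111 - 80 = 31 mL
EF = SV/EDV * 100 = 31/111 * 100
EF = 27.93%


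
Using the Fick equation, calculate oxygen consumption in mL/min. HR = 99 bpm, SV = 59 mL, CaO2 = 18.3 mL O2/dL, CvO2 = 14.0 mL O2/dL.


CO = HR*SV = 99*59/1000 = 5.841 L/min
a-v O2 diff = 18.3 - 14.0 = 4.3 mL/dL
VO2 = CO * (CaO2-CvO2) * 10 dL/L
VO2 = 5.841 * 4.3 * 10
VO2 = 251.2 mL/min


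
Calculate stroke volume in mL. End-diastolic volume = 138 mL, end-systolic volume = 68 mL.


SV = EDV - ESV
SV = 138 - 68
SV = 70 mL


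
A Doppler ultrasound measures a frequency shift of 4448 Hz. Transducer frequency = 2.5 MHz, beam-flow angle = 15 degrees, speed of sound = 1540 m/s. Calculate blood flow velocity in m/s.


v = fd * c / (2 * f0 * cos(theta))
v = 4448 * 1540 / (2 * 2.5000e+06 * cos(15))
v = 1.418 m/s


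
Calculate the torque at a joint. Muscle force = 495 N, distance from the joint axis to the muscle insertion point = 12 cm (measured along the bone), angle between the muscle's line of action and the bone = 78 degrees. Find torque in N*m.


Torque = F * d * sin(theta)   (moment arm = d*sin(theta))
d = 12 cm = 0.12 m
Torque = 495 * 0.12 * sin(78)
Torque = 58.1 N*m


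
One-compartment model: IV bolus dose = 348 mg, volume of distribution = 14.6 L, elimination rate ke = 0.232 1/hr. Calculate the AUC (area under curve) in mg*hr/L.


C0 = Dose/Vd = 348/14.6 = 23.8356 mg/L
AUC = C0/ke = 23.8356/0.232
AUC = 102.7 mg*hr/L


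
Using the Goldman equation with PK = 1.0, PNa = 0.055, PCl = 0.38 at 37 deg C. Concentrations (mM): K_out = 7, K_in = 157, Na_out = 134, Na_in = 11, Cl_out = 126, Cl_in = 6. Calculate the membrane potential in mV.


Vm = (RT/F)*ln((PK*Ko + PNa*Nao + PCl*Cli)/(PK*Ki + PNa*Nai + PCl*Clo))
Numer = 16.65, Denom = 205.485
Vm = -67.16 mV


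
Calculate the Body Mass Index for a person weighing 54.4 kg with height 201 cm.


BMI = weight / height^2
height = 201 cm = 2.01 m
BMI = 54.4 / 2.01^2
BMI = 13.47 kg/m^2


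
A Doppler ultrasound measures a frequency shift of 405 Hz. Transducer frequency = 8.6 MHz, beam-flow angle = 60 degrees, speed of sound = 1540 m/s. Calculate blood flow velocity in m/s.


v = fd * c / (2 * f0 * cos(theta))
v = 405 * 1540 / (2 * 8.6000e+06 * cos(60))
v = 0.07252 m/s


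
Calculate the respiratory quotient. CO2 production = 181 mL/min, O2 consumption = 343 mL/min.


RQ = VCO2 / VO2
RQ = 181 / 343
RQ = 0.5277


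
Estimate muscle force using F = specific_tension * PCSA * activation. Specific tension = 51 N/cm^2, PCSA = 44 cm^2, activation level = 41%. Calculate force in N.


F = sigma * PCSA * activation
F = 51 * 44 * 0.41
F = 920 N


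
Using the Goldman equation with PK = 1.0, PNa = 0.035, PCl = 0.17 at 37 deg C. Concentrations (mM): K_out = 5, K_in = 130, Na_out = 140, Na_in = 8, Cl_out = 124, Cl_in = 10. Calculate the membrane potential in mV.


Vm = (RT/F)*ln((PK*Ko + PNa*Nao + PCl*Cli)/(PK*Ki + PNa*Nai + PCl*Clo))
Numer = 11.6, Denom = 151.36
Vm = -68.65 mV


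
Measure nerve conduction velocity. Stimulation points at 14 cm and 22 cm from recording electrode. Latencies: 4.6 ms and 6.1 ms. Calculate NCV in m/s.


Distance = (22 - 14) / 100 = 0.08 m
dt = (6.1 - 4.6) / 1000 = 0.0015 s
NCV = dist / dt = 53.33 m/s


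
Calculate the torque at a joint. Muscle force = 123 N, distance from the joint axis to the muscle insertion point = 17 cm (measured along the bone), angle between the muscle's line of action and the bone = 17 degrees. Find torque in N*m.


Torque = F * d * sin(theta)   (moment arm = d*sin(theta))
d = 17 cm = 0.17 m
Torque = 123 * 0.17 * sin(17)
Torque = 6.113 N*m


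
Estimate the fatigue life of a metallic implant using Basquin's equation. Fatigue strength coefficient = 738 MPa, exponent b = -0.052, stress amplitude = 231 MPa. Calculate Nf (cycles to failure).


sigma_a = sigma_f' * (2Nf)^b
2Nf = (sigma_a/sigma_f')^(1/b)
2Nf = (231/738)^(1/-0.052)
2Nf = 5.0217316e+09
Nf = 2.5109e+09


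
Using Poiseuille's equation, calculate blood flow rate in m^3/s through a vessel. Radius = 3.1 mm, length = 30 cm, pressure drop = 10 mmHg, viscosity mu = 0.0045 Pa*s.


Q = pi*r^4*dP / (8*mu*L)
r = 0.0031 m, L = 0.3 m
dP = 10 mmHg = 1333.22 Pa
Q = 3.5816e-05 m^3/s


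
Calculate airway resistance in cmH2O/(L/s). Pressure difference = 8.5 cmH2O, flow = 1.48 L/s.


R = dP / flow
R = 8.5 / 1.48
R = 5.743 cmH2O/(L/s)


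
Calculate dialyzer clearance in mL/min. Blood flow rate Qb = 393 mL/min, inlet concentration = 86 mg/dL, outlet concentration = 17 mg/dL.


K = Qb * (Cb_in - Cb_out) / Cb_in
K = 393 * (86 - 17) / 86
K = 315.3 mL/min


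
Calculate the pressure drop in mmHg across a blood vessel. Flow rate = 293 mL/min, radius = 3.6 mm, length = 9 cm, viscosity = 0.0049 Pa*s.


dP = 8*mu*L*Q / (pi*r^4)
Q = 293 mL/min = 4.88333e-06 m^3/s
dP = 32.6501 Pa = 32.6501 / 133.322 mmHg = 0.2449 mmHg


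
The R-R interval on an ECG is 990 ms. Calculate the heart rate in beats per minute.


HR = 60 / RR_interval(s)
RR = 990 ms = 0.99 s
HR = 60 / 0.99 = 60.61 bpm


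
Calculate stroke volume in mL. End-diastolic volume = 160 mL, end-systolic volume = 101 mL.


SV = EDV - ESV
SV = 160 - 101
SV = 59 mL


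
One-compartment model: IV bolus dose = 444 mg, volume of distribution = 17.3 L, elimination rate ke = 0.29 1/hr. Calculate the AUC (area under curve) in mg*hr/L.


C0 = Dose/Vd = 444/17.3 = 25.6647 mg/L
AUC = C0/ke = 25.6647/0.29
AUC = 88.5 mg*hr/L


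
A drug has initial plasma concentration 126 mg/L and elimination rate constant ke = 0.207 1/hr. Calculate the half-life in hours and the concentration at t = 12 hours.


t_half = ln(2) / ke = 0.693147 / 0.207 = 3.349 hr
C(t) = C0 * exp(-ke*t) = 126 * exp(-0.207*12)
C(12) = 10.51 mg/L


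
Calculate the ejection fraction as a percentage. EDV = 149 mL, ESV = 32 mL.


SV = EDV - ESV = 149 - 32 = 117 mL
EF = SV/EDV * 100 = 117/149 * 100
EF = 78.52%


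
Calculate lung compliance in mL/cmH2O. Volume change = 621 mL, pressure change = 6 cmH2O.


C = dV / dP
C = 621 / 6
C = 103.5 mL/cmH2O


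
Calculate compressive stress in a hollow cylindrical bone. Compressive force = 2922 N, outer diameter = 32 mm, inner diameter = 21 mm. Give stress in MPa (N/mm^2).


A = pi*(r_o^2 - r_i^2)
r_o = 16 mm, r_i = 10.5 mm
A = 457.887 mm^2
sigma = F/A = 2922 / 457.887
sigma = 6.381 MPa


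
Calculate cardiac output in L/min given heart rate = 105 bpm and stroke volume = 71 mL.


CO = HR * SV
CO = 105 * 71 / 1000
CO = 7.455 L/min


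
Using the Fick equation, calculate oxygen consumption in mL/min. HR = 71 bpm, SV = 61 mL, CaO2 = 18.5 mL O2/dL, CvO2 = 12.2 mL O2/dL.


CO = HR*SV = 71*61/1000 = 4.331 L/min
a-v O2 diff = 18.5 - 12.2 = 6.3 mL/dL
VO2 = CO * (CaO2-CvO2) * 10 dL/L
VO2 = 4.331 * 6.3 * 10
VO2 = 272.9 mL/min


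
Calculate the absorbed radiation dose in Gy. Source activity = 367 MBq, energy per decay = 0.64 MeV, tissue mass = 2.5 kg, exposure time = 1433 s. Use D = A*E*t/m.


A = 367 MBq = 3.6700e+08 Bq
E = 0.64 MeV = 1.02528e-13 J
D = A*E*t/m = 3.6700e+08*1.02528e-13*1433/2.5
D = 0.02157 Gy


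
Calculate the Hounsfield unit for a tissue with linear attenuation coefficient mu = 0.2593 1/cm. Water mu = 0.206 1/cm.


HU = ((mu_tissue - mu_water) / mu_water) * 1000
HU = ((0.2593 - 0.206) / 0.206) * 1000
HU = 258.7


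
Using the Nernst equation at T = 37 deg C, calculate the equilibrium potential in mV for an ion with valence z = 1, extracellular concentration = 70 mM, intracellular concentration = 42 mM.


E = (RT/(zF)) * ln(C_out/C_in)
T = 37 + 273.15 = 310.15 K
E = (8.314 * 310.15 / (1 * 96485)) * ln(70/42)
E = 13.65 mV


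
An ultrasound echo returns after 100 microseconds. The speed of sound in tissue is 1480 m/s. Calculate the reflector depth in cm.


depth = c * t / 2
t = 100 us = 1.0000e-04 s
depth = 1480 * 1.0000e-04 / 2
depth = 0.074 m = 7.4 cm


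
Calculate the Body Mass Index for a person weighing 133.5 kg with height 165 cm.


BMI = weight / height^2
height = 165 cm = 1.65 m
BMI = 133.5 / 1.65^2
BMI = 49.04 kg/m^2


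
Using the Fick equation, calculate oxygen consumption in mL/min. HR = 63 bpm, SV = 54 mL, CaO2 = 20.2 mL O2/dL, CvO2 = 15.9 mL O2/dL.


CO = HR*SV = 63*54/1000 = 3.402 L/min
a-v O2 diff = 20.2 - 15.9 = 4.3 mL/dL
VO2 = CO * (CaO2-CvO2) * 10 dL/L
VO2 = 3.402 * 4.3 * 10
VO2 = 146.3 mL/min


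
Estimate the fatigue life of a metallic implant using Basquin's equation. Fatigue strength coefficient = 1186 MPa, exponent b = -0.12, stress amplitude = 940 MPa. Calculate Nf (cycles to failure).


sigma_a = sigma_f' * (2Nf)^b
2Nf = (sigma_a/sigma_f')^(1/b)
2Nf = (940/1186)^(1/-0.12)
2Nf = 6.939161
Nf = 3.47


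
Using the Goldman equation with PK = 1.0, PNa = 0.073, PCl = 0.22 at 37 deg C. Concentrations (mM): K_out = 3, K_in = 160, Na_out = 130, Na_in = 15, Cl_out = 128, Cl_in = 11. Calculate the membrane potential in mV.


Vm = (RT/F)*ln((PK*Ko + PNa*Nao + PCl*Cli)/(PK*Ki + PNa*Nai + PCl*Clo))
Numer = 14.91, Denom = 189.255
Vm = -67.91 mV


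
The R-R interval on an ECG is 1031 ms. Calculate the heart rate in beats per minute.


HR = 60 / RR_interval(s)
RR = 1031 ms = 1.031 s
HR = 60 / 1.031 = 58.2 bpm


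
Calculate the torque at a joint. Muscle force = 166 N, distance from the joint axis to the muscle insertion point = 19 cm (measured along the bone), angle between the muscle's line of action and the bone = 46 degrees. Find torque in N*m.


Torque = F * d * sin(theta)   (moment arm = d*sin(theta))
d = 19 cm = 0.19 m
Torque = 166 * 0.19 * sin(46)
Torque = 22.69 N*m


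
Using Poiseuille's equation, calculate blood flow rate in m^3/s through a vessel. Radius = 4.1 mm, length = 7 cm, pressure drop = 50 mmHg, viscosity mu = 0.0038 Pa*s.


Q = pi*r^4*dP / (8*mu*L)
r = 0.0041 m, L = 0.07 m
dP = 50 mmHg = 6666.1 Pa
Q = 0.002781 m^3/s


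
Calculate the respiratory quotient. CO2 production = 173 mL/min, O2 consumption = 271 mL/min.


RQ = VCO2 / VO2
RQ = 173 / 271
RQ = 0.6384


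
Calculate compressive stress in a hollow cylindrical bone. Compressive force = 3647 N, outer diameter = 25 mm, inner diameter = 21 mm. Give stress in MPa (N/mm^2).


A = pi*(r_o^2 - r_i^2)
r_o = 12.5 mm, r_i = 10.5 mm
A = 144.513 mm^2
sigma = F/A = 3647 / 144.513
sigma = 25.24 MPa


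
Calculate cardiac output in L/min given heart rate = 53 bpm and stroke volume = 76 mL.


CO = HR * SV
CO = 53 * 76 / 1000
CO = 4.028 L/min


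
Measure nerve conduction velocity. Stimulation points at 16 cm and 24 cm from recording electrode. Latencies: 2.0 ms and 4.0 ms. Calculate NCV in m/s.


Distance = (24 - 16) / 100 = 0.08 m
dt = (4.0 - 2.0) / 1000 = 0.002 s
NCV = dist / dt = 40 m/s


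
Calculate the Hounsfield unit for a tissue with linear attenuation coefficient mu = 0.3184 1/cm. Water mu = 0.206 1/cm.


HU = ((mu_tissue - mu_water) / mu_water) * 1000
HU = ((0.3184 - 0.206) / 0.206) * 1000
HU = 545.6


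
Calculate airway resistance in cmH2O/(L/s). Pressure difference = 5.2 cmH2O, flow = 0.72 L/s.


R = dP / flow
R = 5.2 / 0.72
R = 7.222 cmH2O/(L/s)


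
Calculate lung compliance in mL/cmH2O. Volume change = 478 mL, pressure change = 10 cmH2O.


C = dV / dP
C = 478 / 10
C = 47.8 mL/cmH2O


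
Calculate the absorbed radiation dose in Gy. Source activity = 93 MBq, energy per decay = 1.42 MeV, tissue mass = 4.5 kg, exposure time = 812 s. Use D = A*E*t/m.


A = 93 MBq = 9.3000e+07 Bq
E = 1.42 MeV = 2.27484e-13 J
D = A*E*t/m = 9.3000e+07*2.27484e-13*812/4.5
D = 0.003817 Gy


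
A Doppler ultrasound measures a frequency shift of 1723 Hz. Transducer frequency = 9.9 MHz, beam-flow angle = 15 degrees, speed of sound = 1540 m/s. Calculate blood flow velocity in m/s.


v = fd * c / (2 * f0 * cos(theta))
v = 1723 * 1540 / (2 * 9.9000e+06 * cos(15))
v = 0.1387 m/s


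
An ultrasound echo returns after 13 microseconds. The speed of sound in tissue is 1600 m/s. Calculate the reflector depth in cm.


depth = c * t / 2
t = 13 us = 1.3000e-05 s
depth = 1600 * 1.3000e-05 / 2
depth = 0.0104 m = 1.04 cm


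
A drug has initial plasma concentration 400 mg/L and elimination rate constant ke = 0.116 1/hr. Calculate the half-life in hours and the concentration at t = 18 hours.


t_half = ln(2) / ke = 0.693147 / 0.116 = 5.975 hr
C(t) = C0 * exp(-ke*t) = 400 * exp(-0.116*18)
C(18) = 49.57 mg/L


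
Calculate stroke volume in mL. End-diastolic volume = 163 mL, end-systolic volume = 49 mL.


SV = EDV - ESV
SV = 163 - 49
SV = 114 mL


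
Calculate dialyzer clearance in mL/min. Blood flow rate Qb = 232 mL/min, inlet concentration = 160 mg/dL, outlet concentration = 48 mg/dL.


K = Qb * (Cb_in - Cb_out) / Cb_in
K = 232 * (160 - 48) / 160
K = 162.4 mL/min


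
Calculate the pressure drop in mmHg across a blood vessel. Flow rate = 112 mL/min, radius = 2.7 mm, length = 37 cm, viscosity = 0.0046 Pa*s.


dP = 8*mu*L*Q / (pi*r^4)
Q = 112 mL/min = 1.86667e-06 m^3/s
dP = 152.234 Pa = 152.234 / 133.322 mmHg = 1.142 mmHg
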